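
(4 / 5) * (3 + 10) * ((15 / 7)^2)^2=526500 / 2401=219.28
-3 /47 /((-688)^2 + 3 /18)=-18 /133483055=-0.00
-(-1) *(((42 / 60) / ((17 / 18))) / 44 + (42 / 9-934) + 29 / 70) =-928.90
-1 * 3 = -3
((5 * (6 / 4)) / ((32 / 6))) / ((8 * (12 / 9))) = 135 / 1024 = 0.13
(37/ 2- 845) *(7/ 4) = -11571/ 8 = -1446.38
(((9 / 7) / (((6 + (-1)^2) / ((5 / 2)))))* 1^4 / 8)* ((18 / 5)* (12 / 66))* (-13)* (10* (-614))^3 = 60935936958000 / 539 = 113053686378.48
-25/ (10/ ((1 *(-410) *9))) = 9225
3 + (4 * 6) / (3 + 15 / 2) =37 / 7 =5.29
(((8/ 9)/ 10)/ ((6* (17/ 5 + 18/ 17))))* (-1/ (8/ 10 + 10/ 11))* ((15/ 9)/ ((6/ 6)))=-4675/ 1442853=-0.00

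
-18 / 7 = -2.57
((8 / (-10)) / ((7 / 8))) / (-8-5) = 32 / 455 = 0.07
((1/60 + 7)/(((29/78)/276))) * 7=5286918/145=36461.50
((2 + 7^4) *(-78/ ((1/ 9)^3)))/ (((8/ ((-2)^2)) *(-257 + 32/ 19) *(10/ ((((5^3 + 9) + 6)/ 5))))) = 288460926/ 385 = 749249.16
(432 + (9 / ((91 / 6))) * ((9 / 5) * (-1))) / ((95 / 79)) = 15489846 / 43225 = 358.35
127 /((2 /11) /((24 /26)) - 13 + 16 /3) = -8382 /493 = -17.00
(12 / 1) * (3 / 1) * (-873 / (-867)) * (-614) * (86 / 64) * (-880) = 26318865.67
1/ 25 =0.04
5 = 5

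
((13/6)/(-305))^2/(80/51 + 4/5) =2873/134849040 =0.00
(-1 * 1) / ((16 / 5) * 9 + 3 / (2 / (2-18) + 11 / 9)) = -395 / 12456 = -0.03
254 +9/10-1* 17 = 2379/10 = 237.90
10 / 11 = 0.91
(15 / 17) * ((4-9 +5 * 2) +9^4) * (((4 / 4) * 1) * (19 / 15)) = 124754 / 17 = 7338.47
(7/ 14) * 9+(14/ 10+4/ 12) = 187/ 30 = 6.23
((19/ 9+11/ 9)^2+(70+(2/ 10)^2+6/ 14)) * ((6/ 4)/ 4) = 16061/ 525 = 30.59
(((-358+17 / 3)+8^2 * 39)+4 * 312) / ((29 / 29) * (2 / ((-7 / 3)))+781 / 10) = 712250 / 16221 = 43.91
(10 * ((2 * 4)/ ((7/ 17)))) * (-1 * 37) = -50320/ 7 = -7188.57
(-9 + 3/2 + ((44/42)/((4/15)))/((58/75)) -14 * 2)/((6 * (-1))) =24701/4872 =5.07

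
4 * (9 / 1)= 36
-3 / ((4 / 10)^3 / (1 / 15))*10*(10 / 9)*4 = -1250 / 9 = -138.89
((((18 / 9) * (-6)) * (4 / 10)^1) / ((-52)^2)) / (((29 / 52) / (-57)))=342 / 1885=0.18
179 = 179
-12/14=-6/7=-0.86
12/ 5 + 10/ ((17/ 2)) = 304/ 85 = 3.58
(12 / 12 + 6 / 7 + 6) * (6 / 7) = 330 / 49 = 6.73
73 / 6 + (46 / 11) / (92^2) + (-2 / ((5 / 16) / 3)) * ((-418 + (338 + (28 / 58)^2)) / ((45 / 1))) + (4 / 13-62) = -25709735269 / 1659629400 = -15.49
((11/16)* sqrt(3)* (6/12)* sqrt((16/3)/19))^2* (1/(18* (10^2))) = 121/2188800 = 0.00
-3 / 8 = -0.38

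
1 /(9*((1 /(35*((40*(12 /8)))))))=700 /3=233.33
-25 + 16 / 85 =-2109 / 85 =-24.81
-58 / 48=-29 / 24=-1.21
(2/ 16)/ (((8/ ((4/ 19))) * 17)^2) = 1/ 3338528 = 0.00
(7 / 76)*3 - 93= -7047 / 76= -92.72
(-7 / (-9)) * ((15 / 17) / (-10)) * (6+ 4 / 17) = -371 / 867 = -0.43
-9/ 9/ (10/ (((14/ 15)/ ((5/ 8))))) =-56/ 375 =-0.15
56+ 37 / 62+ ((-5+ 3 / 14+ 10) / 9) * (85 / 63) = 7059788 / 123039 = 57.38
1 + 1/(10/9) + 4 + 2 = 79/10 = 7.90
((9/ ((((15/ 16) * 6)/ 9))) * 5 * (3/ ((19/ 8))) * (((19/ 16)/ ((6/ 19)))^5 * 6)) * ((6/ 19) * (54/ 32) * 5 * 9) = 20635029094815/ 2097152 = 9839548.63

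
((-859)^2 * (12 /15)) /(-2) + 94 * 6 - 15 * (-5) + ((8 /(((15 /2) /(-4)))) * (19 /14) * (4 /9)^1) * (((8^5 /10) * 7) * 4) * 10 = -358526413 /135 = -2655751.21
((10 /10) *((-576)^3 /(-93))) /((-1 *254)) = -31850496 /3937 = -8090.04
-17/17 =-1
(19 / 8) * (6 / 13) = 57 / 52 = 1.10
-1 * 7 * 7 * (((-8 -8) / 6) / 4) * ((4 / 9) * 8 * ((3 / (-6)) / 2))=-784 / 27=-29.04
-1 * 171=-171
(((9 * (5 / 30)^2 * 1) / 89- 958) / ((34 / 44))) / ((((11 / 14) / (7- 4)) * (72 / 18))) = -7161987 / 6052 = -1183.41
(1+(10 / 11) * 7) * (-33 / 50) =-243 / 50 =-4.86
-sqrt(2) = -1.41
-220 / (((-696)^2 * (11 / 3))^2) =-5 / 71701318656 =-0.00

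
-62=-62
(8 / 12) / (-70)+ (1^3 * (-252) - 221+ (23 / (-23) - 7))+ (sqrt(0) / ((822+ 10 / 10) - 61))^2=-50506 / 105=-481.01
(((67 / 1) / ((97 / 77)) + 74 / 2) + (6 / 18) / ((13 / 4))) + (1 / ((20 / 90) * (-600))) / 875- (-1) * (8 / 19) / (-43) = 97658480327867 / 1081748850000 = 90.28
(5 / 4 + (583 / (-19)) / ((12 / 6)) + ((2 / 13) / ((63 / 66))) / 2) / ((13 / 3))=-3.23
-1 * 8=-8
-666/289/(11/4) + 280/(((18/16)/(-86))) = -612426536/28611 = -21405.28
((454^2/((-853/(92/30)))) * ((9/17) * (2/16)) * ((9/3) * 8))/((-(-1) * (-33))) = 28444008/797555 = 35.66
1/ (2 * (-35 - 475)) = -1/ 1020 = -0.00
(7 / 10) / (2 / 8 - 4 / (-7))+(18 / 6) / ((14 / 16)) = 3446 / 805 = 4.28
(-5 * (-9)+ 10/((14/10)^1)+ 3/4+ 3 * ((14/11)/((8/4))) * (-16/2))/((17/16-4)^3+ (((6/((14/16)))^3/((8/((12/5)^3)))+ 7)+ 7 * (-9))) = 72673664000/919146982457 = 0.08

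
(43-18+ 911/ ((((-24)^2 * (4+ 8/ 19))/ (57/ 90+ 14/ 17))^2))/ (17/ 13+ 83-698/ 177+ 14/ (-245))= 11675740754434302793/ 37505322972516188160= 0.31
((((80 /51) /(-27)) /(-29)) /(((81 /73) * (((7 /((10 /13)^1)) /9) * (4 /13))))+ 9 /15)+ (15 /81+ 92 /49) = 2.67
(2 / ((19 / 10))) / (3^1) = 20 / 57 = 0.35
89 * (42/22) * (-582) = -98887.09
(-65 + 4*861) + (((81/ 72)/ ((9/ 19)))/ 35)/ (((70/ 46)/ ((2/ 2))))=3379.04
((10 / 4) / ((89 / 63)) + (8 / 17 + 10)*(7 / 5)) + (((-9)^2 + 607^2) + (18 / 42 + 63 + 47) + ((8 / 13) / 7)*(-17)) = 507575762823 / 1376830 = 368655.36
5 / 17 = 0.29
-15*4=-60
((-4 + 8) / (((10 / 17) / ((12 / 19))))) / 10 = 204 / 475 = 0.43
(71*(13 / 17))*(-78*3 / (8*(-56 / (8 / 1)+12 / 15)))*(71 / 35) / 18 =851929 / 29512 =28.87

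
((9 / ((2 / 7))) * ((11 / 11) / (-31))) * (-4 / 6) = 0.68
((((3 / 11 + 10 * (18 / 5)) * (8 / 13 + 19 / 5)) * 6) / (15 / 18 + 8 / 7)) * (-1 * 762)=-21989244312 / 59345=-370532.38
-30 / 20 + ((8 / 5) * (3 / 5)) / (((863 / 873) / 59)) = 2407611 / 43150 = 55.80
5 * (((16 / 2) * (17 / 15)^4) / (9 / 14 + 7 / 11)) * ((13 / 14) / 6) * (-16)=-127.74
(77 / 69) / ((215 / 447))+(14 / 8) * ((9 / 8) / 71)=26378191 / 11235040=2.35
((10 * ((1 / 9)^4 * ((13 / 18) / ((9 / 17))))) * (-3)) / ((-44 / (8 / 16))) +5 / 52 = 19500535 / 202656168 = 0.10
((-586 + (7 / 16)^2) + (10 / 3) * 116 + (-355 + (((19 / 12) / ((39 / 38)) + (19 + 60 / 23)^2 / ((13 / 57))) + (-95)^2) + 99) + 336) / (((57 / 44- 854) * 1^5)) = -1909308192583 / 148618461888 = -12.85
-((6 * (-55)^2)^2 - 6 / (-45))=-4941337502 / 15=-329422500.13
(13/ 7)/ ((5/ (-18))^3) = -75816/ 875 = -86.65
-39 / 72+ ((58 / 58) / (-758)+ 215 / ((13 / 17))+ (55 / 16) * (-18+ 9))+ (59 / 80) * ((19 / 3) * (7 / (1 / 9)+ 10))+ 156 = 441445913 / 591240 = 746.64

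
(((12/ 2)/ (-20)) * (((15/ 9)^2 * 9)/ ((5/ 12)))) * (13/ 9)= -26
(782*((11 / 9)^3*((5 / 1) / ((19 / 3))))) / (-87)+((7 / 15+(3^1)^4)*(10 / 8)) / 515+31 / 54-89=-20931465151 / 206864685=-101.18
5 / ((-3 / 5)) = -8.33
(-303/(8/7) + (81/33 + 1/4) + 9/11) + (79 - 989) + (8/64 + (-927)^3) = -796599154.48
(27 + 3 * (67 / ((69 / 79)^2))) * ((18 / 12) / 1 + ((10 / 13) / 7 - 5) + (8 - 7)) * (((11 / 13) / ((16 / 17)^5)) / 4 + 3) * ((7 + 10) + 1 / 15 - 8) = -1454504408971033 / 70307807232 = -20687.67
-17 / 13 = -1.31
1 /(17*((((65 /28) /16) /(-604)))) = -270592 /1105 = -244.88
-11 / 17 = -0.65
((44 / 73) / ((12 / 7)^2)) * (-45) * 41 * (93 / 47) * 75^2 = -57802696875 / 13724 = -4211796.62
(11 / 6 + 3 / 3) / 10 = 17 / 60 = 0.28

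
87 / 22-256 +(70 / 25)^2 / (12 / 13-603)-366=-2660649031 / 4304850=-618.06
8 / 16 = 1 / 2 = 0.50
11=11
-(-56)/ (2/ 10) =280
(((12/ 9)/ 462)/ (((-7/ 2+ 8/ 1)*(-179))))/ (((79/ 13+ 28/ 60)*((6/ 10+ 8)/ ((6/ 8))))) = -325/ 6806210796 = -0.00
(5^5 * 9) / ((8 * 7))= 28125 / 56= 502.23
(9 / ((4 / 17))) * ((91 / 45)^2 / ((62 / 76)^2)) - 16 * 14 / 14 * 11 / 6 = 44477897 / 216225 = 205.70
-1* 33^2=-1089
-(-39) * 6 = 234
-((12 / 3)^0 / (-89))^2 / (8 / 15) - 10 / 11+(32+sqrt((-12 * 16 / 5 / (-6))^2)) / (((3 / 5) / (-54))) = -2409631733 / 697048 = -3456.91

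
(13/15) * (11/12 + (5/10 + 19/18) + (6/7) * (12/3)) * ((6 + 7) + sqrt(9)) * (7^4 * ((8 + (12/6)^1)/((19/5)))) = 265221320/513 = 517000.62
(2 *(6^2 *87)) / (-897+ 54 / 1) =-2088 / 281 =-7.43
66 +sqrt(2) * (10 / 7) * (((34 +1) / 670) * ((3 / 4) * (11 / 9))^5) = 66.07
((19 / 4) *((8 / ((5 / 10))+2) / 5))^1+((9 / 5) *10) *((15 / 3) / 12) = 123 / 5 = 24.60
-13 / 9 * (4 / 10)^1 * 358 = -9308 / 45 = -206.84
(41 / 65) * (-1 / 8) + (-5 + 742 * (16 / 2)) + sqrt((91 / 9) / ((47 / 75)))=5 * sqrt(12831) / 141 + 3084079 / 520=5934.94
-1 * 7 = -7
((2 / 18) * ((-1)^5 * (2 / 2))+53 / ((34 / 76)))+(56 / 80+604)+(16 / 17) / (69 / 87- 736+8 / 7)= 32970434179 / 45598590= 723.06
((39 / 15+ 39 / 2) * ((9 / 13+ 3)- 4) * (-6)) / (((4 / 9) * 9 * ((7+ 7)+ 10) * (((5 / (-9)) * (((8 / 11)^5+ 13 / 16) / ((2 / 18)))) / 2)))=-10951468 / 65448775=-0.17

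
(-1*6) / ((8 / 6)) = -9 / 2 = -4.50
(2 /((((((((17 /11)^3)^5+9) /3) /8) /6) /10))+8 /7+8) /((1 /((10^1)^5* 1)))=6745362333440778747200000 /5075031998810474141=1329127.05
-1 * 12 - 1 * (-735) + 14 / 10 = 3622 / 5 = 724.40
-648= -648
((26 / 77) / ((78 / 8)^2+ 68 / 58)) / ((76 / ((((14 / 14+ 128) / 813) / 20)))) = 32422 / 88518544345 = 0.00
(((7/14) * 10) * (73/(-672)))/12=-365/8064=-0.05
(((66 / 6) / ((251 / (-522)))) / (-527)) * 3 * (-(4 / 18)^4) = -10208 / 32143311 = -0.00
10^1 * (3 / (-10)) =-3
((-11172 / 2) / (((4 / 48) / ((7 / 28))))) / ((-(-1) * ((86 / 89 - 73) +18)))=71022 / 229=310.14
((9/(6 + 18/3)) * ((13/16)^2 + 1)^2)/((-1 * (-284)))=541875/74448896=0.01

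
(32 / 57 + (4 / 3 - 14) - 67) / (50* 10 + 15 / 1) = -1503 / 9785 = -0.15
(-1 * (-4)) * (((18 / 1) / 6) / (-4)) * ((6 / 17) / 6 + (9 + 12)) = -1074 / 17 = -63.18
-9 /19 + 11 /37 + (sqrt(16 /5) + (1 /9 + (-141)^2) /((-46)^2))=4 * sqrt(5) /5 + 61713167 /6693966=11.01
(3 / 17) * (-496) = -1488 / 17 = -87.53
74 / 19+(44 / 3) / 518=57916 / 14763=3.92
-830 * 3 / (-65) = 498 / 13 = 38.31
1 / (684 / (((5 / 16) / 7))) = 5 / 76608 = 0.00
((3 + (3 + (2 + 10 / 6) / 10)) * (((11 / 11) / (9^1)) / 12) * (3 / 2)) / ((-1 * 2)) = -191 / 4320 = -0.04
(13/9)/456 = 13/4104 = 0.00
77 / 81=0.95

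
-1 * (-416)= 416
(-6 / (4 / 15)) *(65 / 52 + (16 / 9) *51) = -16545 / 8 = -2068.12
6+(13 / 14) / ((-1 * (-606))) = 50917 / 8484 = 6.00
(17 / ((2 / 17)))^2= 83521 / 4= 20880.25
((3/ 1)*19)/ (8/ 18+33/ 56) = 28728/ 521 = 55.14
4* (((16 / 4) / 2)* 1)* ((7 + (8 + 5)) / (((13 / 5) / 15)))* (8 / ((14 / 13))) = 48000 / 7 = 6857.14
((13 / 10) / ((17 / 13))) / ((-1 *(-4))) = 169 / 680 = 0.25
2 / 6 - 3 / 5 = -4 / 15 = -0.27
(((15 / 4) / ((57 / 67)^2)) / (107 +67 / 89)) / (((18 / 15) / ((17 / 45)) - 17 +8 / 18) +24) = 20375571 / 4500587000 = 0.00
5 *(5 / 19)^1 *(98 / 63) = 350 / 171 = 2.05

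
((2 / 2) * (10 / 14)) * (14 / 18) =5 / 9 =0.56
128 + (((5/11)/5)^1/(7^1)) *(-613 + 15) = 9258/77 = 120.23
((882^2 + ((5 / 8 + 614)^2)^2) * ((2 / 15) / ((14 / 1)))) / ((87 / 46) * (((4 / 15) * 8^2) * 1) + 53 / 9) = 40332235218556725 / 1132630016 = 35609364.62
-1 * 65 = -65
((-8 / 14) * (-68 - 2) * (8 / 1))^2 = 102400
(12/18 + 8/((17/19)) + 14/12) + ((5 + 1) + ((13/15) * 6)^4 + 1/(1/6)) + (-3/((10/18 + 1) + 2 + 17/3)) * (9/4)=7970783257/10582500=753.20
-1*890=-890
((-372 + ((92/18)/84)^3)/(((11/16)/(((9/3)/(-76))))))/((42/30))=5287306415/346565142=15.26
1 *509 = 509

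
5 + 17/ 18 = 107/ 18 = 5.94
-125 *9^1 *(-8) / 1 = 9000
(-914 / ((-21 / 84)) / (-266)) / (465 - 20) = -1828 / 59185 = -0.03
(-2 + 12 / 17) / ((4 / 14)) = -77 / 17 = -4.53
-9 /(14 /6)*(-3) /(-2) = -81 /14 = -5.79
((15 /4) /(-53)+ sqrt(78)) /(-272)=-0.03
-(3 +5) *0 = 0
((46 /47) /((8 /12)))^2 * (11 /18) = 5819 /4418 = 1.32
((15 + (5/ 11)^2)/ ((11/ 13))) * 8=191360/ 1331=143.77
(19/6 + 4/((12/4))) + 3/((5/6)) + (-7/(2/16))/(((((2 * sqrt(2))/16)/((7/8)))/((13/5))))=81/10 - 2548 * sqrt(2)/5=-712.58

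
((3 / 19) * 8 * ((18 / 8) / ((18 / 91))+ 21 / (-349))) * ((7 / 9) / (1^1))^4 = 75849991 / 14501997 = 5.23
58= 58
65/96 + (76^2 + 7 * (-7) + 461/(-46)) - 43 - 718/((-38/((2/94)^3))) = 24716430280715/4355582496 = 5674.66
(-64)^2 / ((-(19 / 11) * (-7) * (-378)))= -22528 / 25137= -0.90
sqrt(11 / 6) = 1.35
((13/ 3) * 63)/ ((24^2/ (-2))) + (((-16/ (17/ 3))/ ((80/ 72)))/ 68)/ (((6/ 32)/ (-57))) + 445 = 63174841/ 138720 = 455.41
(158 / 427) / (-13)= -158 / 5551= -0.03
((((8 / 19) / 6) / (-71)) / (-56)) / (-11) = -1 / 623238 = -0.00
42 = 42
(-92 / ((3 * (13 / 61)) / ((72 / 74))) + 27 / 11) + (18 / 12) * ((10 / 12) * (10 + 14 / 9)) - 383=-24100420 / 47619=-506.11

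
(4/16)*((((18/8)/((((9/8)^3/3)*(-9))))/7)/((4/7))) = -8/243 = -0.03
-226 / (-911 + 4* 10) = 226 / 871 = 0.26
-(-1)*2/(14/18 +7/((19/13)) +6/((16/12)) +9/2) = 342/2491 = 0.14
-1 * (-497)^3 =122763473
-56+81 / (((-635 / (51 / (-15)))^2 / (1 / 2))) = -1129006591 / 20161250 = -56.00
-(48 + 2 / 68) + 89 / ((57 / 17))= -41639 / 1938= -21.49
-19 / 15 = -1.27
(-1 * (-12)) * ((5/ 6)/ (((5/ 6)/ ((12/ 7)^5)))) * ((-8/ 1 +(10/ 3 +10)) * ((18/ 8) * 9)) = 19187.62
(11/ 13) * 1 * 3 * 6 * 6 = 1188/ 13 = 91.38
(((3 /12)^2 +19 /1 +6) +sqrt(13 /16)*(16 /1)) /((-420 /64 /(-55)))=704*sqrt(13) /21 +4411 /21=330.92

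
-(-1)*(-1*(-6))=6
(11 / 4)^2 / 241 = 121 / 3856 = 0.03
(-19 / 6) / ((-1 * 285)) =1 / 90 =0.01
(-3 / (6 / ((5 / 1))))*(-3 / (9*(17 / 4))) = 10 / 51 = 0.20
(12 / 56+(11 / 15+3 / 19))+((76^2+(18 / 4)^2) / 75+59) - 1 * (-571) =708.39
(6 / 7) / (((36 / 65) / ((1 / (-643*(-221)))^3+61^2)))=8897913178563292640 / 1545127875052853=5758.69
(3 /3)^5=1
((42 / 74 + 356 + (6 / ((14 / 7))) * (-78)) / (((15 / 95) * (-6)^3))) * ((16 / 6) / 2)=-86165 / 17982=-4.79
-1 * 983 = -983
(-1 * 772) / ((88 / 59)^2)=-671833 / 1936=-347.02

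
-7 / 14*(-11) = 11 / 2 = 5.50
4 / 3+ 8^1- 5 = 13 / 3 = 4.33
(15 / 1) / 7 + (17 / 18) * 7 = 1103 / 126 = 8.75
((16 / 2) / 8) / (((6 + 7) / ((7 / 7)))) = 1 / 13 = 0.08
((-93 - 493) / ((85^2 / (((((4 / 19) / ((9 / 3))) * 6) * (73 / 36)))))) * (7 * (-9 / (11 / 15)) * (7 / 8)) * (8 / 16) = 2.60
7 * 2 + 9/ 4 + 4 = 81/ 4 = 20.25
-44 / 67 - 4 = -312 / 67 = -4.66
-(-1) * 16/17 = 16/17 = 0.94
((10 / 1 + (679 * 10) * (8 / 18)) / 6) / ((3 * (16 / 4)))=13625 / 324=42.05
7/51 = 0.14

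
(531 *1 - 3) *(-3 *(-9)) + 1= 14257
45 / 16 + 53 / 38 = 1279 / 304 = 4.21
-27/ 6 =-9/ 2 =-4.50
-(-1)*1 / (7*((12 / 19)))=19 / 84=0.23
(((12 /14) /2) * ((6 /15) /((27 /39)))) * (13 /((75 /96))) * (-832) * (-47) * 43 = 6928305.20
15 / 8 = 1.88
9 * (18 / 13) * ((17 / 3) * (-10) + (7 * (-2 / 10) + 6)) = -42174 / 65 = -648.83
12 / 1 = 12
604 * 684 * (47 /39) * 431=2789631984 /13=214587075.69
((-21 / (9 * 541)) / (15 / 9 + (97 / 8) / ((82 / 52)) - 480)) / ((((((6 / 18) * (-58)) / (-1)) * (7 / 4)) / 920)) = 905280 / 3632897773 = 0.00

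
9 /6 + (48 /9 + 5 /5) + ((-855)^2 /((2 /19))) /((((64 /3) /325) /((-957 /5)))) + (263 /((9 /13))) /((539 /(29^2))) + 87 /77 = -12573715839819359 /620928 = -20249877344.59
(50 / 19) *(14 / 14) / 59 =50 / 1121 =0.04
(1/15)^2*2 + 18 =4052/225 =18.01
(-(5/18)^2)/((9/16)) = -100/729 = -0.14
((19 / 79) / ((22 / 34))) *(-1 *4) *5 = -6460 / 869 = -7.43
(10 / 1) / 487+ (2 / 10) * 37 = 18069 / 2435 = 7.42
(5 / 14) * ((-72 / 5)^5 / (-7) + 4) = 967502566 / 30625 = 31591.92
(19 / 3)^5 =2476099 / 243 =10189.71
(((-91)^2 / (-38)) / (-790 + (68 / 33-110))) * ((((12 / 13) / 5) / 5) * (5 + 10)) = 189189 / 1407520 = 0.13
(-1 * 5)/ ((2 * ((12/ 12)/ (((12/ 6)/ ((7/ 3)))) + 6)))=-15/ 43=-0.35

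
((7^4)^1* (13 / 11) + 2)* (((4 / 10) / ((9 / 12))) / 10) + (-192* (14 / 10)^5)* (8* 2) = -1688208932 / 103125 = -16370.51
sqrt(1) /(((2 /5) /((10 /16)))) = 25 /16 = 1.56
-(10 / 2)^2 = -25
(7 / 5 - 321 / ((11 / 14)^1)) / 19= -22393 / 1045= -21.43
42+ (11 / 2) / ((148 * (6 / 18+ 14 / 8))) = 77733 / 1850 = 42.02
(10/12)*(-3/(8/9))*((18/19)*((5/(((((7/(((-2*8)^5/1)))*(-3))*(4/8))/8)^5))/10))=-415383748682786210282439706337607680/957999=-433595179830862255892166600000.00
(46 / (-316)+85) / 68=13407 / 10744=1.25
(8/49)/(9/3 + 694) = 8/34153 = 0.00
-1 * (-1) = 1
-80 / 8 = -10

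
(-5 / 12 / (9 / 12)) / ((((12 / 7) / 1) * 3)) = -35 / 324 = -0.11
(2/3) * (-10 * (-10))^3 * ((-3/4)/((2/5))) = -1250000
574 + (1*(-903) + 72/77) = -25261/77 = -328.06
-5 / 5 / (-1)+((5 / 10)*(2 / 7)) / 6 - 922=-38681 / 42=-920.98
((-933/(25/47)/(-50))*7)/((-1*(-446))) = 0.55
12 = 12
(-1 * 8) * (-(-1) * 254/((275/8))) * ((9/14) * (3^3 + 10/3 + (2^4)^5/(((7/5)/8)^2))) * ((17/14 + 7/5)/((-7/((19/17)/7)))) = 213364017429116256/2750045375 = 77585635.27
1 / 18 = 0.06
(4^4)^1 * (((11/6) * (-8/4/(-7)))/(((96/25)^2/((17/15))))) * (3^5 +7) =2921875/1134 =2576.61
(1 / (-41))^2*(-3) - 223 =-374866 / 1681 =-223.00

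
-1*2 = -2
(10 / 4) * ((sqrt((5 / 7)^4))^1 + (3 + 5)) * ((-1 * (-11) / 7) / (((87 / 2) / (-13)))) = -99385 / 9947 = -9.99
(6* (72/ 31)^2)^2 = 967458816/ 923521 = 1047.58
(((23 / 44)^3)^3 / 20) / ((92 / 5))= 78310985281 / 9889949432152064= 0.00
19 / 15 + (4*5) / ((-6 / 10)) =-481 / 15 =-32.07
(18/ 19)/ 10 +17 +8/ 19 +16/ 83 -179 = -1271783/ 7885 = -161.29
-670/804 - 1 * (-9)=49/6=8.17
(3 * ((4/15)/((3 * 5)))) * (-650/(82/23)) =-1196/123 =-9.72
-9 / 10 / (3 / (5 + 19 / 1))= -36 / 5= -7.20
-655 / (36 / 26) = -473.06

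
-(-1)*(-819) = -819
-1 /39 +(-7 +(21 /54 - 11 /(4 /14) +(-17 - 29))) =-10663 /117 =-91.14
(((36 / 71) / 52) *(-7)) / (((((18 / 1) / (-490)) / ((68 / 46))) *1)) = 58310 / 21229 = 2.75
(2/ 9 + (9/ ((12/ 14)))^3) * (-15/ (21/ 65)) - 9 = -27098161/ 504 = -53766.19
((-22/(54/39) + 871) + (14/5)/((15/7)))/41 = 192694/9225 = 20.89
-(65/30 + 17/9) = -73/18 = -4.06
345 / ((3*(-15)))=-23 / 3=-7.67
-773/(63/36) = -3092/7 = -441.71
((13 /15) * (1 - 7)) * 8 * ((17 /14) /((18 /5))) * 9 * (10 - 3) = -884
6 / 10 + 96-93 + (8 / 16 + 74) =781 / 10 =78.10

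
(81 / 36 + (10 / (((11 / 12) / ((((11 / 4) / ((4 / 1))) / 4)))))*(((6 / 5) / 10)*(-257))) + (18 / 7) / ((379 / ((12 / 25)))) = -29486367 / 530600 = -55.57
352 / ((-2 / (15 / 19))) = -138.95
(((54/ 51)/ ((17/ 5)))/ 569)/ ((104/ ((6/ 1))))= 0.00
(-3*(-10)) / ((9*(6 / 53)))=265 / 9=29.44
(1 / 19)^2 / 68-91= -2233867 / 24548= -91.00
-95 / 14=-6.79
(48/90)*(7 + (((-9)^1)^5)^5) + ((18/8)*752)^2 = -5743183901534820667218976/15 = -382878926768988044481265.10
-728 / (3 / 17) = -12376 / 3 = -4125.33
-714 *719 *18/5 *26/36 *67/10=-223570893/25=-8942835.72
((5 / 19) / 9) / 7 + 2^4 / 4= 4793 / 1197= 4.00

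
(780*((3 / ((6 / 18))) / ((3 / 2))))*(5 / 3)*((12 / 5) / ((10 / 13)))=24336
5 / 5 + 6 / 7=13 / 7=1.86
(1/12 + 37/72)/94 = 43/6768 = 0.01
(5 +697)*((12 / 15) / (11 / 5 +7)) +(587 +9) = 15112 / 23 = 657.04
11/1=11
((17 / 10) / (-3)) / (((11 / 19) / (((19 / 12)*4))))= -6137 / 990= -6.20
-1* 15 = -15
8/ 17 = 0.47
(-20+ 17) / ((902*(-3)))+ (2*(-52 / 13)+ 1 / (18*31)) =-8.00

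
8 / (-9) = -8 / 9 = -0.89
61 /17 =3.59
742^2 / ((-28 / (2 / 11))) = -39326 / 11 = -3575.09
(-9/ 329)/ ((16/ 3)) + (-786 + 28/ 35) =-785.21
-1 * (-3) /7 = 3 /7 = 0.43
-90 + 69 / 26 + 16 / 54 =-61109 / 702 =-87.05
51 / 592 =0.09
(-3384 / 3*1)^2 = 1272384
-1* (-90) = 90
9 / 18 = 0.50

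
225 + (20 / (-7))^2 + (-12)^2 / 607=6942031 / 29743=233.40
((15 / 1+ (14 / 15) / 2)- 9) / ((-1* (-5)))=97 / 75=1.29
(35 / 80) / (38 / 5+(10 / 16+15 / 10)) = 35 / 778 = 0.04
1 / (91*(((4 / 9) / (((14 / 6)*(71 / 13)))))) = 213 / 676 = 0.32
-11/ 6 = -1.83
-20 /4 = -5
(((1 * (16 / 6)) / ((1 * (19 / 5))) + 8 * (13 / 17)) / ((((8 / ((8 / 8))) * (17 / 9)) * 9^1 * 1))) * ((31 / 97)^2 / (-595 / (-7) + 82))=793786 / 25884074319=0.00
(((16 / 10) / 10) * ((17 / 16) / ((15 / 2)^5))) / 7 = 136 / 132890625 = 0.00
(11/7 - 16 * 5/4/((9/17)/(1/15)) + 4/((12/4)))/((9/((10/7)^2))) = 7300/83349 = 0.09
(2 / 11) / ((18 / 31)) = 31 / 99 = 0.31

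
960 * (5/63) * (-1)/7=-1600/147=-10.88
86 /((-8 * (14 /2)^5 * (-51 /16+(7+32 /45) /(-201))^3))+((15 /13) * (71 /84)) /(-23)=-86686014803749479995165 /2045243856184418555239756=-0.04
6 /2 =3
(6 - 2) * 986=3944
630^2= 396900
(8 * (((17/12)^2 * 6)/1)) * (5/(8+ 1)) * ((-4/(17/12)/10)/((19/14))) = -11.13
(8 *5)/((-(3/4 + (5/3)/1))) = -480/29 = -16.55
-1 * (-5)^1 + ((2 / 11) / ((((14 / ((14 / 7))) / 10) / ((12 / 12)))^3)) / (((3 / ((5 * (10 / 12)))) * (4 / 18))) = 8.31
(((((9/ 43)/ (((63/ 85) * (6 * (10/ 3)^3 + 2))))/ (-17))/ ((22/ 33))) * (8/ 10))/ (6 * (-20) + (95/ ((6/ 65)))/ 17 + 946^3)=-2754/ 26225948998003363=-0.00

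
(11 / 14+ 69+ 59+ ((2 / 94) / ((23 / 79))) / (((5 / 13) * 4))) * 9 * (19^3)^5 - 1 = 2663962477371903914421599389 / 151340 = 17602500841627487210397.78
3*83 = 249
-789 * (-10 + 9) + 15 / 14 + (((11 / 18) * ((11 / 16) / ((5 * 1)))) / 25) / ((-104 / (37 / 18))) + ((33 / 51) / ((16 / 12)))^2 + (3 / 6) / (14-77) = 107744627787029 / 136334016000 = 790.30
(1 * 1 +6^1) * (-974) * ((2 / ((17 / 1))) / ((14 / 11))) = -10714 / 17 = -630.24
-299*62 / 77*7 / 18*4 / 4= -9269 / 99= -93.63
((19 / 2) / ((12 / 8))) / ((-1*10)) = -19 / 30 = -0.63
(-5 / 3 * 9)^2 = 225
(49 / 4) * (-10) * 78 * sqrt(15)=-37006.36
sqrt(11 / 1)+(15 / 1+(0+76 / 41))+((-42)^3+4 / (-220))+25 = -166974101 / 2255+sqrt(11) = -74042.85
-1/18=-0.06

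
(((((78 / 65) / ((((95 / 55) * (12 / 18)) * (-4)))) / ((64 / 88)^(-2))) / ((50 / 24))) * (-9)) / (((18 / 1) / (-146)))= -126144 / 26125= -4.83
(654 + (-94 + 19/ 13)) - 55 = 506.46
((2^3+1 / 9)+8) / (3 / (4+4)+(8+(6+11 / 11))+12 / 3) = 0.83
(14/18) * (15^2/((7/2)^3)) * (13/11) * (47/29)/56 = 15275/109417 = 0.14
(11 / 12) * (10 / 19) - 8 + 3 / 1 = -515 / 114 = -4.52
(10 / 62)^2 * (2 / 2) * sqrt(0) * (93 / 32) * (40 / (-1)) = 0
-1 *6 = -6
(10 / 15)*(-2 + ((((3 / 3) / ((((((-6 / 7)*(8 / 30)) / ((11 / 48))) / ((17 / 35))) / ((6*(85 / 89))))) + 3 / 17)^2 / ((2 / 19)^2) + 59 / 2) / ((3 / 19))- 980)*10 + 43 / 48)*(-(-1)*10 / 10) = 583702118214637 / 28129308672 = 20750.67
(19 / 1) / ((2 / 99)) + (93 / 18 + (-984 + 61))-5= 53 / 3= 17.67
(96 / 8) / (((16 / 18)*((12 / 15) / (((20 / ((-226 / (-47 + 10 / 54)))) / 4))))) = 1975 / 113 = 17.48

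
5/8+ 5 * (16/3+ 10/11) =8405/264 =31.84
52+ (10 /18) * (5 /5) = 473 /9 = 52.56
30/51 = 10/17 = 0.59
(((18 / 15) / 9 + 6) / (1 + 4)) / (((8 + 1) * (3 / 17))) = 1564 / 2025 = 0.77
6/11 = 0.55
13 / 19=0.68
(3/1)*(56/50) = 84/25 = 3.36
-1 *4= -4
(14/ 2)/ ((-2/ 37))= -129.50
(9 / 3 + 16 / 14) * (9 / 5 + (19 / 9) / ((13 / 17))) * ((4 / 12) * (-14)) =-154744 / 1755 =-88.17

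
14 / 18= 7 / 9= 0.78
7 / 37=0.19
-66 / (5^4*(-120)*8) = 11 / 100000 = 0.00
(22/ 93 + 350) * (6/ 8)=8143/ 31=262.68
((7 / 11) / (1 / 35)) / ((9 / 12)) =980 / 33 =29.70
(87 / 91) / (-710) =-87 / 64610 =-0.00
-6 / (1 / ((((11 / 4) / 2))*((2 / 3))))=-11 / 2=-5.50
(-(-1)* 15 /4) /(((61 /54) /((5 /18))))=225 /244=0.92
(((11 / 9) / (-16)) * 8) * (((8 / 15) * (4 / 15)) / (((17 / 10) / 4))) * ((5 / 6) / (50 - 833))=704 / 3234573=0.00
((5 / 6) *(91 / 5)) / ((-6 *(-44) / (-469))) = -42679 / 1584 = -26.94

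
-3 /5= -0.60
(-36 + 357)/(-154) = -321/154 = -2.08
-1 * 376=-376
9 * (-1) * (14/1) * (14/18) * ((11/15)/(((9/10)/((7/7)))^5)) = -21560000/177147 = -121.71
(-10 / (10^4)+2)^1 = 1999 / 1000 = 2.00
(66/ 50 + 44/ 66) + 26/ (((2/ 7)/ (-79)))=-539026/ 75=-7187.01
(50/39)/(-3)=-50/117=-0.43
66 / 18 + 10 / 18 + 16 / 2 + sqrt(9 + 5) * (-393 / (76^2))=110 / 9 - 393 * sqrt(14) / 5776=11.97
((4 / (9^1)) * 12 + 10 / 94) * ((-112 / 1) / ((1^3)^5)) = -85904 / 141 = -609.25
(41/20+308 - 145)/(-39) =-3301/780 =-4.23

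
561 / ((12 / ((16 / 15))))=748 / 15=49.87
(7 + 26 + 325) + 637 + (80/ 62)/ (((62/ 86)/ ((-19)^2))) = 1577115/ 961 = 1641.12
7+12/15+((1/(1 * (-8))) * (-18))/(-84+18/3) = 4041/520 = 7.77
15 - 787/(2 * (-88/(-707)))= -553769/176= -3146.41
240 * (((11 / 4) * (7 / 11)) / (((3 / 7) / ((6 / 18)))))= 980 / 3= 326.67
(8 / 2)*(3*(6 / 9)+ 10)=48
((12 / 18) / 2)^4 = 1 / 81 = 0.01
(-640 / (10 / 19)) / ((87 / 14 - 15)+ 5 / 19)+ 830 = 2205066 / 2267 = 972.68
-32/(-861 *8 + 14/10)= 160/34433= 0.00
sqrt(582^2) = 582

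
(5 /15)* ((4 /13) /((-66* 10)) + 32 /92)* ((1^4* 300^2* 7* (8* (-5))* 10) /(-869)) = 95967200000 /2858141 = 33576.79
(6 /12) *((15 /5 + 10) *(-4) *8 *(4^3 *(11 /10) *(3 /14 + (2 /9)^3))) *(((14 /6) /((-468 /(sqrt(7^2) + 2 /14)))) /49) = 16184960 /6751269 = 2.40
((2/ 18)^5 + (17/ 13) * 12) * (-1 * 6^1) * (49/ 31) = -148.82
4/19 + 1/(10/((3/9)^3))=1099/5130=0.21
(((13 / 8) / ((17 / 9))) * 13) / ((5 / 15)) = 4563 / 136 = 33.55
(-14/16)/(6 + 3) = -7/72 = -0.10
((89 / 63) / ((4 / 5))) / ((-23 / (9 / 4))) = -445 / 2576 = -0.17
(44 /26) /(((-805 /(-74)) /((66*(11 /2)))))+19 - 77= -16006 /10465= -1.53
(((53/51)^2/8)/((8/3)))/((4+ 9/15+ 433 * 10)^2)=0.00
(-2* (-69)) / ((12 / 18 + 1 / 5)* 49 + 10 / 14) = 3.20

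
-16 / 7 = -2.29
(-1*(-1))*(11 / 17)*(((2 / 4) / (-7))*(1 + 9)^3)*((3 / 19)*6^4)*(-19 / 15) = 1425600 / 119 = 11979.83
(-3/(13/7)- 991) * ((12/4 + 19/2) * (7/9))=-1129100/117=-9650.43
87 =87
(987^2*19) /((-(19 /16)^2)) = -249387264 /19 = -13125645.47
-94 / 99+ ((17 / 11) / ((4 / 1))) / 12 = -1453 / 1584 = -0.92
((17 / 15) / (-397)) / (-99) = 17 / 589545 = 0.00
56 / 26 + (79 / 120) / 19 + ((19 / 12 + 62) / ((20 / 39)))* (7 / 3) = 1151979 / 3952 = 291.49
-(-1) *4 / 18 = 0.22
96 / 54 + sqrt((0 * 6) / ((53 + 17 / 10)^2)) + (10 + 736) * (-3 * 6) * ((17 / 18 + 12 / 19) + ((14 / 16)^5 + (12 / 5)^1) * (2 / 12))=-387752462239 / 14008320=-27680.15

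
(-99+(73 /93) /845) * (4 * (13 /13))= -31119368 /78585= -396.00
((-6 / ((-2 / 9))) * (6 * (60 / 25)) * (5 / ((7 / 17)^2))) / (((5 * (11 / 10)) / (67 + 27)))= 105621408 / 539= 195958.09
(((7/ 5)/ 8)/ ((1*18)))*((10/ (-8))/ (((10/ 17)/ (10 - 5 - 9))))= 0.08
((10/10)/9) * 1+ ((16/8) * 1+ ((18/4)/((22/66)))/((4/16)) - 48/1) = 73/9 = 8.11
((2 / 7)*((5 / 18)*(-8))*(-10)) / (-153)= -400 / 9639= -0.04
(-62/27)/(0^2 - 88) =31/1188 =0.03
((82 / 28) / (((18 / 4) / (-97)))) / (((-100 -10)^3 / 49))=27839 / 11979000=0.00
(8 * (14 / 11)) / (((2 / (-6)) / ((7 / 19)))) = -2352 / 209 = -11.25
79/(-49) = -79/49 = -1.61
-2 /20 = -1 /10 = -0.10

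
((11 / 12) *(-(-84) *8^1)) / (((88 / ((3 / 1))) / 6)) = 126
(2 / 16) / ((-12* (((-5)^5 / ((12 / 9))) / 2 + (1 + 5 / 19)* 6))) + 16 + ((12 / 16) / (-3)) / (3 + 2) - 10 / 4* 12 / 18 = 37916489 / 2654595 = 14.28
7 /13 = 0.54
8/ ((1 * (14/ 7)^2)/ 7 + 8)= 14/ 15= 0.93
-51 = -51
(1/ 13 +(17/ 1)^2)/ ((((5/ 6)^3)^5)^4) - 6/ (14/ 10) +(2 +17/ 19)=24427746400235240680657831074625190982743559386664139/ 1499668444981949733119108714163303375244140625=16288764.68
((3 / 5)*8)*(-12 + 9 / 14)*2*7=-3816 / 5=-763.20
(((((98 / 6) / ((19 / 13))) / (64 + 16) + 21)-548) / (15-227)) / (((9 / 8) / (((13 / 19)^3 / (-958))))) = -5278255151 / 7146271930320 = -0.00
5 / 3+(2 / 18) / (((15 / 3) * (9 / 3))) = 226 / 135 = 1.67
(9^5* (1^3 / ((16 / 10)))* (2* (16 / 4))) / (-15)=-19683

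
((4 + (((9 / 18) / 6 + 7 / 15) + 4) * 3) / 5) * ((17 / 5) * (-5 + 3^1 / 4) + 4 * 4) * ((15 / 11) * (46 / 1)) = 755067 / 2200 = 343.21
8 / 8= 1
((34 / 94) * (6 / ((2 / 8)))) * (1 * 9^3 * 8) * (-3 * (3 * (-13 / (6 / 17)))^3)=9631318994856 / 47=204921680741.62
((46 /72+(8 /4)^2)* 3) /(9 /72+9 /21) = 2338 /93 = 25.14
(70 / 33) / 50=7 / 165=0.04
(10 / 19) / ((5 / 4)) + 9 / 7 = 227 / 133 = 1.71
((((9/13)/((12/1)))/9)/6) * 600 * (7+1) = 200/39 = 5.13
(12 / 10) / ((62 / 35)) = 21 / 31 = 0.68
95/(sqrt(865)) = 19*sqrt(865)/173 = 3.23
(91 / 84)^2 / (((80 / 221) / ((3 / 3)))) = 37349 / 11520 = 3.24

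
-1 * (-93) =93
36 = 36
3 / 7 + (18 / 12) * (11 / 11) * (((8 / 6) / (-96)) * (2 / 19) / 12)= 16409 / 38304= 0.43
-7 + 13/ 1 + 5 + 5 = 16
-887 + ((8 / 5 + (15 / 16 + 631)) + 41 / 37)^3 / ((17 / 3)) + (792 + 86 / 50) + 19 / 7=45109218.00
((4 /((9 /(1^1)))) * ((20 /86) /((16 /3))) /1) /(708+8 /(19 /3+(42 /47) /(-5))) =21695 /794034216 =0.00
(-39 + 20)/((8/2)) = -19/4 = -4.75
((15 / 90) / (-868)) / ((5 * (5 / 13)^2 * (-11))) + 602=4310922169 / 7161000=602.00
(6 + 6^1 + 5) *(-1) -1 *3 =-20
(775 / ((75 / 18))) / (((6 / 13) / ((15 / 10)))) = 1209 / 2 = 604.50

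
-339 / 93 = -113 / 31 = -3.65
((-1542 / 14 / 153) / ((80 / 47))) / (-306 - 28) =12079 / 9539040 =0.00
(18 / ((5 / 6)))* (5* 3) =324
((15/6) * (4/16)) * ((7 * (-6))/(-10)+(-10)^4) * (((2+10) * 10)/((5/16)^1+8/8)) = 4001680/7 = 571668.57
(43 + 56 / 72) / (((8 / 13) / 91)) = 233051 / 36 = 6473.64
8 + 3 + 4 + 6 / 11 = 171 / 11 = 15.55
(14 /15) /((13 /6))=28 /65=0.43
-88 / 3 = -29.33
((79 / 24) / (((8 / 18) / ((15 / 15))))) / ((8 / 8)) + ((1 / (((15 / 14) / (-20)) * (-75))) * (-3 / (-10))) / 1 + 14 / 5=123371 / 12000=10.28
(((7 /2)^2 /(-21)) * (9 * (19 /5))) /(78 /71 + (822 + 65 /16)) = -113316 /4698275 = -0.02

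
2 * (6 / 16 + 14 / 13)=151 / 52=2.90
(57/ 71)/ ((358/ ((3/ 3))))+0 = 57/ 25418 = 0.00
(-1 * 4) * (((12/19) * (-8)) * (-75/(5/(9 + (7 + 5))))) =-120960/19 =-6366.32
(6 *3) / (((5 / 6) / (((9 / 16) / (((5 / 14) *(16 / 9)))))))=15309 / 800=19.14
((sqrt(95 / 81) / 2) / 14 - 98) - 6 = -104 + sqrt(95) / 252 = -103.96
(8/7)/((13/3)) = 24/91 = 0.26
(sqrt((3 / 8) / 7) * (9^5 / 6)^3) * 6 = 22876792454961 * sqrt(42) / 112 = 1323737142070.50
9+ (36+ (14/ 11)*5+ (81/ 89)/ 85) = 4275116/ 83215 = 51.37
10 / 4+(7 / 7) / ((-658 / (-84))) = 247 / 94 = 2.63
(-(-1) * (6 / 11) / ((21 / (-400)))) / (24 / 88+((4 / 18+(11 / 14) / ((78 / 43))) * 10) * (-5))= 187200 / 585511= 0.32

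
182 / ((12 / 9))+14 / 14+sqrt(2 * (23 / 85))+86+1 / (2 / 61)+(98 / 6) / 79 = sqrt(3910) / 85+60247 / 237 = 254.94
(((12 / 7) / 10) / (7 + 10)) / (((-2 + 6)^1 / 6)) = 9 / 595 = 0.02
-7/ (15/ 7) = -49/ 15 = -3.27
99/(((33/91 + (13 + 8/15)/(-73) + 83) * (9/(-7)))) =-7672665/8288197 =-0.93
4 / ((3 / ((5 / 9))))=20 / 27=0.74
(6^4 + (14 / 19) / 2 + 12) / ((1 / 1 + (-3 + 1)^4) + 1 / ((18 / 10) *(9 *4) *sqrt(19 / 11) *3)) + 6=430395404766 / 5187808669- 120814740 *sqrt(209) / 98568364711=82.95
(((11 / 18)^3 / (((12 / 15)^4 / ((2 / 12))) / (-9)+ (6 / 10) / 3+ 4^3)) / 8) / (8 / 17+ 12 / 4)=14141875 / 109982453184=0.00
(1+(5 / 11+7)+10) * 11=203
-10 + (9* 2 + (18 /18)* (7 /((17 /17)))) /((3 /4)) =70 /3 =23.33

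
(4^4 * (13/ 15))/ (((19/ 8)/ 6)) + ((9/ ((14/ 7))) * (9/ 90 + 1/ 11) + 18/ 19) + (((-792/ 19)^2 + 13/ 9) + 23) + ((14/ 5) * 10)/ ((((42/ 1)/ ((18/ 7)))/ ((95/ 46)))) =267890295773/ 115079580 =2327.87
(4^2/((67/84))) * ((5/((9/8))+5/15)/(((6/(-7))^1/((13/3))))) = -484.53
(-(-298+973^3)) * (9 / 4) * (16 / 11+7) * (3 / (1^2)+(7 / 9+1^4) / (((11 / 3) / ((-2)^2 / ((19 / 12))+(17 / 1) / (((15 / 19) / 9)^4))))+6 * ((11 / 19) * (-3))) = -14019908548885117211943 / 5747500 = -2439305532646388.38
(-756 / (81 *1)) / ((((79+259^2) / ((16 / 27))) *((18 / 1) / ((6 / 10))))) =-28 / 10199925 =-0.00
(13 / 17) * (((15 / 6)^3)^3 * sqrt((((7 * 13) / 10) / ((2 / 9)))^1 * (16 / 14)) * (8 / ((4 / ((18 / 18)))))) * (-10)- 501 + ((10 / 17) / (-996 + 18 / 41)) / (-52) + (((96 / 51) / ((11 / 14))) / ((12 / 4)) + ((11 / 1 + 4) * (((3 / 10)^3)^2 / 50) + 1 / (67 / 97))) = -76171875 * sqrt(130) / 2176- 16579345683416812409 / 33241566930000000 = -399622.37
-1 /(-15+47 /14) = 14 /163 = 0.09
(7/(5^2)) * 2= 14/25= 0.56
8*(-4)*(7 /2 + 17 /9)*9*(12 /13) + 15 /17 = -316413 /221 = -1431.73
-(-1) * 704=704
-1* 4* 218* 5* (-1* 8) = 34880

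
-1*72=-72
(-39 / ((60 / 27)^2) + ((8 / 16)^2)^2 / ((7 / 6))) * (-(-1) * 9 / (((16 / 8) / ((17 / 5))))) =-3360339 / 28000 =-120.01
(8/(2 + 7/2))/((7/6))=96/77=1.25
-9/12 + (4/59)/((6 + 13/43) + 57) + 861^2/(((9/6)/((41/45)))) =2169437044273/4817940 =450283.12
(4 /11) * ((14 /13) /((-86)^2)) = 14 /264407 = 0.00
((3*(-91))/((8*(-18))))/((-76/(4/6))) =-91/5472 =-0.02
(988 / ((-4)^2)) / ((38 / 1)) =13 / 8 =1.62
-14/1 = -14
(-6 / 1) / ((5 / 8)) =-48 / 5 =-9.60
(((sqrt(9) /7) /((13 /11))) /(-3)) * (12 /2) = -66 /91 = -0.73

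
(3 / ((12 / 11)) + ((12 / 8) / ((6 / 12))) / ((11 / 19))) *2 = 349 / 22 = 15.86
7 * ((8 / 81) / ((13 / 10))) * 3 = 560 / 351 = 1.60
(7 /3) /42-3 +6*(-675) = -72953 /18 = -4052.94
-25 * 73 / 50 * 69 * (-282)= 710217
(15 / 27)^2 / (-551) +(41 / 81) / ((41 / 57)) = 31382 / 44631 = 0.70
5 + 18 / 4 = 19 / 2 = 9.50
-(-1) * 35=35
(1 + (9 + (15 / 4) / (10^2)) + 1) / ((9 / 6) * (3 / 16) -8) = -1.43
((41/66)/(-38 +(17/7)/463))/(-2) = 132881/16254612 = 0.01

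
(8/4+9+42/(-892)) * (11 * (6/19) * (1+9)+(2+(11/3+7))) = 6599635/12711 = 519.21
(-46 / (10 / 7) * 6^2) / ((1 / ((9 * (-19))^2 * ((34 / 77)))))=-823192632 / 55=-14967138.76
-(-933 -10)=943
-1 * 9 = -9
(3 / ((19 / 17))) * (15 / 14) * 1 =765 / 266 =2.88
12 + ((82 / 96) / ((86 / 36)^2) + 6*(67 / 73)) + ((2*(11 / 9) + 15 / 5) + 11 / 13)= 1512721471 / 63169236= 23.95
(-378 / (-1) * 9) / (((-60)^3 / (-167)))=10521 / 4000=2.63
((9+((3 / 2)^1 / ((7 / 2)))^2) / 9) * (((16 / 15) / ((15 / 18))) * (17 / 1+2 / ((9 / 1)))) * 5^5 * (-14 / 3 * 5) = -310000000 / 189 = -1640211.64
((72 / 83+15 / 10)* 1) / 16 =0.15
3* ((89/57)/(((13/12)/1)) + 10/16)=12249/1976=6.20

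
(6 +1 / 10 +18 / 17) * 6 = 3651 / 85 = 42.95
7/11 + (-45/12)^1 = -137/44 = -3.11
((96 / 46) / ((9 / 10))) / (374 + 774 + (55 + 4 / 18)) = 480 / 249067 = 0.00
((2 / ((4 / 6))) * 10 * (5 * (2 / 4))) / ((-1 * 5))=-15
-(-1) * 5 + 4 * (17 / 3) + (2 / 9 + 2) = 269 / 9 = 29.89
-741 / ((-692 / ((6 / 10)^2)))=6669 / 17300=0.39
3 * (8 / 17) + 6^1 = 7.41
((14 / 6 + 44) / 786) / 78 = 139 / 183924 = 0.00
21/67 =0.31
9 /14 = 0.64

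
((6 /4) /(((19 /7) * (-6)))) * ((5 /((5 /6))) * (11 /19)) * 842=-97251 /361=-269.39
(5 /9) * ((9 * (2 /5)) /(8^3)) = 1 /256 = 0.00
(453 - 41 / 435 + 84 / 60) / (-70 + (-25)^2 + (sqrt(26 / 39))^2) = 0.82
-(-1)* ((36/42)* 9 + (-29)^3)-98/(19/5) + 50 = -3239491/133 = -24357.08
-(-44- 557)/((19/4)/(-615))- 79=-1479961/19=-77892.68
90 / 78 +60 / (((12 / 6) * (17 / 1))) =645 / 221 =2.92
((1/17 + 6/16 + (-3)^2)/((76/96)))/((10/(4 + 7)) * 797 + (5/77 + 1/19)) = 98791/6007698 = 0.02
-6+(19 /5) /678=-20321 /3390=-5.99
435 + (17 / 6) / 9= 23507 / 54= 435.31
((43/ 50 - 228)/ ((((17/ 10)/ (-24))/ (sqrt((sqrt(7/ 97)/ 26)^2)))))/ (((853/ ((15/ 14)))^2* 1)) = 1533195* sqrt(679)/ 764289952517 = 0.00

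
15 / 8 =1.88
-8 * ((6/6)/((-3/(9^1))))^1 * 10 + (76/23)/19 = 5524/23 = 240.17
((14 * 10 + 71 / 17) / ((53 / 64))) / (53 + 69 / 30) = 1568640 / 498253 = 3.15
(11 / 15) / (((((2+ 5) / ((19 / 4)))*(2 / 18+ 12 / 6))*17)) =33 / 2380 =0.01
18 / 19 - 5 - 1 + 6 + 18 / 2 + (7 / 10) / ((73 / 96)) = 10.87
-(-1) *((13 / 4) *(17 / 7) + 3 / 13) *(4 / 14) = 2957 / 1274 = 2.32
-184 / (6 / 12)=-368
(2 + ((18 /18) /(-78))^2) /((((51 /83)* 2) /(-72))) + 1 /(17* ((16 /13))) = -16153841 /137904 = -117.14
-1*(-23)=23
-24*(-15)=360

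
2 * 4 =8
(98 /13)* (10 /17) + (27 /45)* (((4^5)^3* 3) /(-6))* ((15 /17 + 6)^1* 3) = -7349225909468 /1105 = -6650883175.99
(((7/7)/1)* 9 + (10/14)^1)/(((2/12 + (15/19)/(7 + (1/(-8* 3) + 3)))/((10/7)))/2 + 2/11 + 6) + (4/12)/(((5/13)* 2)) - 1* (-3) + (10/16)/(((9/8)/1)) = 131098773881/23669438310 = 5.54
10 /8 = 5 /4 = 1.25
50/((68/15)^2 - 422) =-5625/45163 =-0.12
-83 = -83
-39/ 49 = -0.80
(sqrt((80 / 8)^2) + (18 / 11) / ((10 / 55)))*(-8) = -152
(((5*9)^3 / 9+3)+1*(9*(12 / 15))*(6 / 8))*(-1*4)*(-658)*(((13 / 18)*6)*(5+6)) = 6356614264 / 5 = 1271322852.80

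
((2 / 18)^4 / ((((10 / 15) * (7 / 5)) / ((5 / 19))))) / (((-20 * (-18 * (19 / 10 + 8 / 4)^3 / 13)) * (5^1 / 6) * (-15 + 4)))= -125 / 43799064309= -0.00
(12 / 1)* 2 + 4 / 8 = 49 / 2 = 24.50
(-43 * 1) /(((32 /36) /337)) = -130419 /8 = -16302.38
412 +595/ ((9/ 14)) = 12038/ 9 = 1337.56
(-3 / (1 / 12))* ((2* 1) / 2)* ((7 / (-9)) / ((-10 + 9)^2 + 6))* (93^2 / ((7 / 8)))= 276768 / 7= 39538.29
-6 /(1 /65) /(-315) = 26 /21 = 1.24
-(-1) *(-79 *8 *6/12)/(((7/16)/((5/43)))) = -25280/301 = -83.99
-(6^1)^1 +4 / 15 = -86 / 15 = -5.73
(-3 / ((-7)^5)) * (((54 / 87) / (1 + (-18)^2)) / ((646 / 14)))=54 / 7309304275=0.00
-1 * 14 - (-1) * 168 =154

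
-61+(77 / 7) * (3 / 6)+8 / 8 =-109 / 2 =-54.50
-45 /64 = -0.70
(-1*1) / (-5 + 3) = 1 / 2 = 0.50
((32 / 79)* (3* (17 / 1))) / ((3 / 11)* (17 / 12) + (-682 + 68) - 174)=-71808 / 2737745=-0.03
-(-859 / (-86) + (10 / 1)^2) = -9459 / 86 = -109.99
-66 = -66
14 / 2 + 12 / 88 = 157 / 22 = 7.14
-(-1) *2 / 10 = 1 / 5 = 0.20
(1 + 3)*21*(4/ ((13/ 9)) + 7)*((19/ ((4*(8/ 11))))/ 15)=185801/ 520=357.31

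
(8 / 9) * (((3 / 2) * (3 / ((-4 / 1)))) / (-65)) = 1 / 65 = 0.02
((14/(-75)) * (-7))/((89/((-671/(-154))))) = 427/6675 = 0.06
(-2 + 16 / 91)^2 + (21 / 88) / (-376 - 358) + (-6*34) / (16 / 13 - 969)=23809216826335 / 6729405194512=3.54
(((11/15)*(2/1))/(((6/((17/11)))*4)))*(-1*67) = -1139/180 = -6.33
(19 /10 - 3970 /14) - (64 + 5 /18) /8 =-1460119 /5040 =-289.71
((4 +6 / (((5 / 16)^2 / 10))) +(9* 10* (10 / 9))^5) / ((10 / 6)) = 150000009276 / 25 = 6000000371.04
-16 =-16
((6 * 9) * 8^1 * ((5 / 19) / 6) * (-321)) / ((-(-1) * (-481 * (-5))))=-23112 / 9139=-2.53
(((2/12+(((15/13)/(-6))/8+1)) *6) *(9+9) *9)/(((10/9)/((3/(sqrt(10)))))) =1559331 *sqrt(10)/5200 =948.28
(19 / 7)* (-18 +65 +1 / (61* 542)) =29524385 / 231434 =127.57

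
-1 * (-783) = 783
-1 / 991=-0.00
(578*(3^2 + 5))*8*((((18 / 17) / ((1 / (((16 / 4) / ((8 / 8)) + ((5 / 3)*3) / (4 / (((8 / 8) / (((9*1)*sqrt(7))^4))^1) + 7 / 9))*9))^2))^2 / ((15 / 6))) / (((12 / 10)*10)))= 52075200976217048017985582206474446528 / 12815852170311546908567729315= 4063342826.07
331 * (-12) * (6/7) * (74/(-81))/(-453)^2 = 195952/12928167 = 0.02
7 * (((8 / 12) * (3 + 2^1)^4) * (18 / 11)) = 52500 / 11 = 4772.73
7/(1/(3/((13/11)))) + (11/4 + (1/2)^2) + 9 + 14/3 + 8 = 1655/39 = 42.44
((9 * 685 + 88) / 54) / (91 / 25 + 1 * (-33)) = -156325 / 39636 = -3.94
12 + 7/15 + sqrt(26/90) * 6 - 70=-863/15 + 2 * sqrt(65)/5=-54.31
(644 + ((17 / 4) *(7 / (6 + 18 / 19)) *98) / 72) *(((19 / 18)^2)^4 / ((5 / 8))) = 1602.39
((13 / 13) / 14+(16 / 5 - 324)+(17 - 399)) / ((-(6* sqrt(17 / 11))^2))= 180367 / 14280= 12.63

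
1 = 1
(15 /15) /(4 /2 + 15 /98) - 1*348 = -73330 /211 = -347.54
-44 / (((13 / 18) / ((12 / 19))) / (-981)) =9323424 / 247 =37746.66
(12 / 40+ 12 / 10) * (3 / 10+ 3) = 99 / 20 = 4.95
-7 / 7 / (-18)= 1 / 18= 0.06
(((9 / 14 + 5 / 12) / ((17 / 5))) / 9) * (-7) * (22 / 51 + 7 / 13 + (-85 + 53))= 9154985 / 1217268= 7.52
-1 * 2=-2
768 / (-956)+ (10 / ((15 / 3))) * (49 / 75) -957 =-17145203 / 17925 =-956.50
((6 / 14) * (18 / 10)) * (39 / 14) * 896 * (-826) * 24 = -190854144 / 5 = -38170828.80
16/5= 3.20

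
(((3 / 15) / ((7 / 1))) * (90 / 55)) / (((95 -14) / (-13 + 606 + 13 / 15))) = 17816 / 51975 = 0.34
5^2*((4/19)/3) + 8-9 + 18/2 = 556/57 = 9.75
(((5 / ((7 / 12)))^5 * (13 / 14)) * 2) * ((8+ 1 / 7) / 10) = 57620160000 / 823543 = 69966.18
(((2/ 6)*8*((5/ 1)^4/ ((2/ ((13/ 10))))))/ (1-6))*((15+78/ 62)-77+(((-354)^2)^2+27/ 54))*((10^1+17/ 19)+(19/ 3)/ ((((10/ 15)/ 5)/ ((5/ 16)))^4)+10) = -445513202936668901161725/ 617611264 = -721348895179264.25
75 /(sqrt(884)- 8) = 30 /41 + 15 * sqrt(221) /82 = 3.45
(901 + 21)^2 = 850084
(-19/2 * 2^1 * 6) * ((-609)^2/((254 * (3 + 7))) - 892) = 108003543/1270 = 85042.16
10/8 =5/4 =1.25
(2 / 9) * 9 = 2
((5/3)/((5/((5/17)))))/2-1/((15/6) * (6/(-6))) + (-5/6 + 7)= 6.62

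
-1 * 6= -6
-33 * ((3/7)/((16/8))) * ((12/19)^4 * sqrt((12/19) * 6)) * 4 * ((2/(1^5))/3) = -16422912 * sqrt(38)/17332693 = -5.84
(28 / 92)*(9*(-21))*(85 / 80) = -22491 / 368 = -61.12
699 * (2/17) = 1398/17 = 82.24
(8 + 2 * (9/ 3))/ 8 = 7/ 4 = 1.75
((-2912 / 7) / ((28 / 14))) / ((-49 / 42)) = 1248 / 7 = 178.29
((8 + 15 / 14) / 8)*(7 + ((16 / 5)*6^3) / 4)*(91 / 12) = 1546.09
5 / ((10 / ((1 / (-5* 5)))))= -1 / 50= -0.02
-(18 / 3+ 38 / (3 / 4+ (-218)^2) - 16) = 1900838 / 190099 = 10.00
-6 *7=-42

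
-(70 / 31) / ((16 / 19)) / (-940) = 133 / 46624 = 0.00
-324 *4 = -1296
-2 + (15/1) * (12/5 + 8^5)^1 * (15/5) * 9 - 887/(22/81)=291912373/22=13268744.23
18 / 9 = 2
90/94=45/47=0.96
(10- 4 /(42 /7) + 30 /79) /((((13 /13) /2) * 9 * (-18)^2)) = 1151 /172773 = 0.01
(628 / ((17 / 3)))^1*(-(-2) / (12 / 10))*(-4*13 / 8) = -20410 / 17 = -1200.59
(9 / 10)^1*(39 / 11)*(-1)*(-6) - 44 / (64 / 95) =-46.17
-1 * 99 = -99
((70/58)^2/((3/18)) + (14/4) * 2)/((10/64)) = 423584/4205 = 100.73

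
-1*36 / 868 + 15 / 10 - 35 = -14557 / 434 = -33.54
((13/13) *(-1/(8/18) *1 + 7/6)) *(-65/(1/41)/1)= 34645/12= 2887.08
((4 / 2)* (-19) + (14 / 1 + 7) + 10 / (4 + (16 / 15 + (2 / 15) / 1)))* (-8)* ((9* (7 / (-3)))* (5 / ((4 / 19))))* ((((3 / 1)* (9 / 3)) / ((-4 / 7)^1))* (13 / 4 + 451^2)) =5010713179605 / 26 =192719737677.12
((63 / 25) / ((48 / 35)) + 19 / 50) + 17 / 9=14783 / 3600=4.11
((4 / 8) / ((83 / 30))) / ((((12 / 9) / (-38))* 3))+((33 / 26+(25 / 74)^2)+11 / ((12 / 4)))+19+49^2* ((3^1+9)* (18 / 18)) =511111968817 / 17725812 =28834.33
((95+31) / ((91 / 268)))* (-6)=-28944 / 13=-2226.46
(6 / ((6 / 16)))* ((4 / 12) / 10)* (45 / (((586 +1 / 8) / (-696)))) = -14848 / 521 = -28.50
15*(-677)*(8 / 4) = -20310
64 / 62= 32 / 31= 1.03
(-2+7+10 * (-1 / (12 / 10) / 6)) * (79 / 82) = 5135 / 1476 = 3.48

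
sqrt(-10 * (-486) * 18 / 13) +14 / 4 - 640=-1273 / 2 +54 * sqrt(390) / 13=-554.47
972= 972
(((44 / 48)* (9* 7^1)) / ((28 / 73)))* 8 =2409 / 2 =1204.50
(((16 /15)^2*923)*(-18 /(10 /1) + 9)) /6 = 472576 /375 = 1260.20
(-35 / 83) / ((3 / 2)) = -0.28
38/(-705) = -38/705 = -0.05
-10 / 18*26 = -14.44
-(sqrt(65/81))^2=-65/81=-0.80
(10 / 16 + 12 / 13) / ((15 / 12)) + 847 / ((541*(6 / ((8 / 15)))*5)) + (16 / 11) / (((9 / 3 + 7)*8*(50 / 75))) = 22516709 / 17406675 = 1.29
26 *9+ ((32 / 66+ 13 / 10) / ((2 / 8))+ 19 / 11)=3643 / 15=242.87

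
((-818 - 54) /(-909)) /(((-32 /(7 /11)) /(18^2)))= -6867 /1111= -6.18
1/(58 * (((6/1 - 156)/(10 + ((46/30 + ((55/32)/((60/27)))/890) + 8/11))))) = -46095299/32706432000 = -0.00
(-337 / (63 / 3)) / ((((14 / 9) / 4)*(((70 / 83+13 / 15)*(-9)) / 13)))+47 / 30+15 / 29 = 3352654073 / 90759270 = 36.94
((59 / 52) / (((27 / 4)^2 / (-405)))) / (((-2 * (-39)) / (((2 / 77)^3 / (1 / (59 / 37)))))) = -278480 / 77076922923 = -0.00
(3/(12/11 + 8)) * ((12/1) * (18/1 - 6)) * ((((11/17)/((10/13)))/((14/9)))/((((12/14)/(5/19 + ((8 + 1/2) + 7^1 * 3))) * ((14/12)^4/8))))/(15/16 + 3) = 978.56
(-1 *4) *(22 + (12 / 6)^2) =-104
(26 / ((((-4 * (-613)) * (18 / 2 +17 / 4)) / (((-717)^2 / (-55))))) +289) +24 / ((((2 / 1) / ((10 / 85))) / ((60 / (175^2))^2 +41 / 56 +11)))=67940245691451824 / 227924041296875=298.08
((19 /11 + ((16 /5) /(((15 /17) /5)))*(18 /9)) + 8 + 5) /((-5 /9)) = -91.79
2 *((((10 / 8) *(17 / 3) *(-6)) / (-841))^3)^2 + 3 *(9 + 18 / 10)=1834175838022899086669 / 56610365312875046560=32.40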